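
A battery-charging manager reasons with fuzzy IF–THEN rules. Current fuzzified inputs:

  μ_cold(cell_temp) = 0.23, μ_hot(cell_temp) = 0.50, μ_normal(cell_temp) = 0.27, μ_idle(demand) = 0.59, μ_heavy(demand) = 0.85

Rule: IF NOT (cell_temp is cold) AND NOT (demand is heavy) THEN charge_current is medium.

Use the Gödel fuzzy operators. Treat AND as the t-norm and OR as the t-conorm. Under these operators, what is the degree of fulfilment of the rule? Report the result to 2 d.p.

firing strength: ¬cold=1−0.23=0.77, ¬heavy=1−0.85=0.15; AND[min(a, b)] → w = 0.15

0.15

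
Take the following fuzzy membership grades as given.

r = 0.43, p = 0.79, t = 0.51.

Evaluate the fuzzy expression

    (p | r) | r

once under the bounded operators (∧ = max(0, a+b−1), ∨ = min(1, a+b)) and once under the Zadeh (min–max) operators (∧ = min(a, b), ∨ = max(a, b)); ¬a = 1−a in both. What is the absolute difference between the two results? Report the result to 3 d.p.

0.210

Under bounded:
  p | r = min(1, a+b) on (0.79, 0.43) = 1.00
  (p | r) | r = min(1, a+b) on (1.00, 0.43) = 1.00
  → value = 1.0000
Under Zadeh (min–max):
  p | r = max(a, b) on (0.79, 0.43) = 0.79
  (p | r) | r = max(a, b) on (0.79, 0.43) = 0.79
  → value = 0.7900
|1.0000 − 0.7900| = 0.210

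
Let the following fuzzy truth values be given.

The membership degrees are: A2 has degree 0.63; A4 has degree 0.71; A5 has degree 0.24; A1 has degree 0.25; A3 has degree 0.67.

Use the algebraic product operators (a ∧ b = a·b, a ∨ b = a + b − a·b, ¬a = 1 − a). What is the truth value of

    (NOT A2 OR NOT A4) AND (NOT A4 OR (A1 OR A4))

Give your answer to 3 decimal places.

NOT A2 = 1 − 0.6300 = 0.3700
NOT A4 = 1 − 0.7100 = 0.2900
NOT A2 OR NOT A4 = a + b − a·b on (0.3700, 0.2900) = 0.5527
NOT A4 = 1 − 0.7100 = 0.2900
A1 OR A4 = a + b − a·b on (0.2500, 0.7100) = 0.7825
NOT A4 OR (A1 OR A4) = a + b − a·b on (0.2900, 0.7825) = 0.8456
(NOT A2 OR NOT A4) AND (NOT A4 OR (A1 OR A4)) = a·b on (0.5527, 0.8456) = 0.4673

0.467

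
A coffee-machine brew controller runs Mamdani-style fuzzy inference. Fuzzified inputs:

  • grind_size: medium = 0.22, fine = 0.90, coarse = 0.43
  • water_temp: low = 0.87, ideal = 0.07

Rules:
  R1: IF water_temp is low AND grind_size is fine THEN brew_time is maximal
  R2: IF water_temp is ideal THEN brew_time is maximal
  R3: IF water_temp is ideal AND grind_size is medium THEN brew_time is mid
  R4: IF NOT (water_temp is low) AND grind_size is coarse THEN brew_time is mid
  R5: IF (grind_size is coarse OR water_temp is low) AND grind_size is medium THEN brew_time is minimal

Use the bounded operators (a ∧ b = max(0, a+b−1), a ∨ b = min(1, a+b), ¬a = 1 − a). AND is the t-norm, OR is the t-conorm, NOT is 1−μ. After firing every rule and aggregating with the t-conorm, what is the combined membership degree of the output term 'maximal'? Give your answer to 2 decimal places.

R1: low=0.87, fine=0.90; AND[max(0, a+b−1)] → w = 0.77
R2: ideal=0.07 → w = 0.07
R3: ideal=0.07, medium=0.22; AND[max(0, a+b−1)] → w = 0.00
R4: ¬low=1−0.87=0.13, coarse=0.43; AND[max(0, a+b−1)] → w = 0.00
R5: (coarse=0.43 OR low=0.87) = 1.00; AND[max(0, a+b−1)] with medium=0.22 → w = 0.22
Rules with consequent 'maximal': {R1, R2} → strengths 0.77, 0.07
Aggregate via t-conorm [min(1, a+b)]: 0.84

0.84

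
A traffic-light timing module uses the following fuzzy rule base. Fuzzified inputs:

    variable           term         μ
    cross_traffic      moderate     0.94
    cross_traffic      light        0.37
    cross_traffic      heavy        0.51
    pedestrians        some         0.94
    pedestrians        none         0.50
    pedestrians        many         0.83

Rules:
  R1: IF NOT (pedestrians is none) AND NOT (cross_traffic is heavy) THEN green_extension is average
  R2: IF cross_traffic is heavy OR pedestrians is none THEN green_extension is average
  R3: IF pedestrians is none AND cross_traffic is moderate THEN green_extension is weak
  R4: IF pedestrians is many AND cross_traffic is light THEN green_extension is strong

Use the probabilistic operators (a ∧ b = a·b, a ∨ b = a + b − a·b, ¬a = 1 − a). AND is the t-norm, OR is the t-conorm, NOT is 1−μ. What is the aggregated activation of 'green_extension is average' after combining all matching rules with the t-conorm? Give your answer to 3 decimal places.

R1: ¬none=1−0.50=0.50, ¬heavy=1−0.51=0.49; AND[a·b] → w = 0.2450
R2: heavy=0.51, none=0.50; OR[a + b − a·b] → w = 0.7550
R3: none=0.50, moderate=0.94; AND[a·b] → w = 0.4700
R4: many=0.83, light=0.37; AND[a·b] → w = 0.3071
Rules with consequent 'average': {R1, R2} → strengths 0.2450, 0.7550
Aggregate via t-conorm [a + b − a·b]: 0.8150

0.815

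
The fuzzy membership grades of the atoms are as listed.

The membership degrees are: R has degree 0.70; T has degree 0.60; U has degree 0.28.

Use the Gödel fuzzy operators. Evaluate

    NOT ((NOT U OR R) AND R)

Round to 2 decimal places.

NOT U = 1 − 0.28 = 0.72
NOT U OR R = max(a, b) on (0.72, 0.70) = 0.72
(NOT U OR R) AND R = min(a, b) on (0.72, 0.70) = 0.70
NOT ((NOT U OR R) AND R) = 1 − 0.70 = 0.30

0.30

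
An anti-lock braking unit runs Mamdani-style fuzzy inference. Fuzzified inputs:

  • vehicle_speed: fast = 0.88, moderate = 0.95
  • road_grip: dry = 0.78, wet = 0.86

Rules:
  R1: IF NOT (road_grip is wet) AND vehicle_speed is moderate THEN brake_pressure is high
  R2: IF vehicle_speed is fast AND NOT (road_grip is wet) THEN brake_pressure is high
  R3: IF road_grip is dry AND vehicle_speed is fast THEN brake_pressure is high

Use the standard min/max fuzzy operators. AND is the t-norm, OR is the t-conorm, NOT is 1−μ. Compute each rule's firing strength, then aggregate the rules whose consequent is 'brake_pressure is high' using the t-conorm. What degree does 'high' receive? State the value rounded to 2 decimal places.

0.78

R1: ¬wet=1−0.86=0.14, moderate=0.95; AND[min(a, b)] → w = 0.14
R2: fast=0.88, ¬wet=1−0.86=0.14; AND[min(a, b)] → w = 0.14
R3: dry=0.78, fast=0.88; AND[min(a, b)] → w = 0.78
Rules with consequent 'high': {R1, R2, R3} → strengths 0.14, 0.14, 0.78
Aggregate via t-conorm [max(a, b)]: 0.78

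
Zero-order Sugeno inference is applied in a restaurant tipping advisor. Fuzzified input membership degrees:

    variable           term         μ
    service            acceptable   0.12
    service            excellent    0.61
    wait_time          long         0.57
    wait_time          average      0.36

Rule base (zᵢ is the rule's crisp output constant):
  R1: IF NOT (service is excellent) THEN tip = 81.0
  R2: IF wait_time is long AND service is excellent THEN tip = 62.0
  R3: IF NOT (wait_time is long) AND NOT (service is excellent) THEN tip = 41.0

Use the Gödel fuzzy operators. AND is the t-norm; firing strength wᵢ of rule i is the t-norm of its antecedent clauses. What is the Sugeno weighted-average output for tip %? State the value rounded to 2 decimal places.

R1 (z=81.0): ¬excellent=1−0.61=0.39 → w = 0.39
R2 (z=62.0): long=0.57, excellent=0.61; AND[min(a, b)] → w = 0.57
R3 (z=41.0): ¬long=1−0.57=0.43, ¬excellent=1−0.61=0.39; AND[min(a, b)] → w = 0.39
Weighted average = (0.39·81.0 + 0.57·62.0 + 0.39·41.0) / (0.39 + 0.57 + 0.39)
  = 82.9200 / 1.3500 = 61.42

61.42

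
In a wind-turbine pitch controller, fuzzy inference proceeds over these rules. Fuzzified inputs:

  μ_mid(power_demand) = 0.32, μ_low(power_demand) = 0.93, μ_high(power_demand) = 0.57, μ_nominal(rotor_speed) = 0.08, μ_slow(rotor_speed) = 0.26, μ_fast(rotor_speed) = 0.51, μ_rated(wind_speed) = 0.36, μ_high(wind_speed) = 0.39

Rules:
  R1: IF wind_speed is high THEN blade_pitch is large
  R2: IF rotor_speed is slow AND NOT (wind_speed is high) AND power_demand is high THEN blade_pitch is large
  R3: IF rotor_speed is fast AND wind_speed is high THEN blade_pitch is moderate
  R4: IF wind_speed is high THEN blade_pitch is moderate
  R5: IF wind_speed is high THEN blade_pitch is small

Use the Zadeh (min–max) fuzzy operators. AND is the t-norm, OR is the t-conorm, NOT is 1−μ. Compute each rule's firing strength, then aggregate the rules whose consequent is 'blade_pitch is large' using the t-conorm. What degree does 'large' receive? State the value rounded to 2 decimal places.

0.39

R1: high=0.39 → w = 0.39
R2: slow=0.26, ¬high=1−0.39=0.61, high=0.57; AND[min(a, b)] → w = 0.26
R3: fast=0.51, high=0.39; AND[min(a, b)] → w = 0.39
R4: high=0.39 → w = 0.39
R5: high=0.39 → w = 0.39
Rules with consequent 'large': {R1, R2} → strengths 0.39, 0.26
Aggregate via t-conorm [max(a, b)]: 0.39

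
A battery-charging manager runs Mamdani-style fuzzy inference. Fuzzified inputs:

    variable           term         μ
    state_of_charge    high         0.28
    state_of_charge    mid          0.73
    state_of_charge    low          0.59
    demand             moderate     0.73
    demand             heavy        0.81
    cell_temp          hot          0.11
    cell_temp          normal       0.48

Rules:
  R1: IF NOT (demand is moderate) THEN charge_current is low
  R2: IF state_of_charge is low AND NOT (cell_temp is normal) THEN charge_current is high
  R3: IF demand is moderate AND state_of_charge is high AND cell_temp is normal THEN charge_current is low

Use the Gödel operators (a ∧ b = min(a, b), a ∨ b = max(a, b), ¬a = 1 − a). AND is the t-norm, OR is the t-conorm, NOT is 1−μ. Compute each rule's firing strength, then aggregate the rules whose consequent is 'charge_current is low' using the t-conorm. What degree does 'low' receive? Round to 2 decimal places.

0.28

R1: ¬moderate=1−0.73=0.27 → w = 0.27
R2: low=0.59, ¬normal=1−0.48=0.52; AND[min(a, b)] → w = 0.52
R3: moderate=0.73, high=0.28, normal=0.48; AND[min(a, b)] → w = 0.28
Rules with consequent 'low': {R1, R3} → strengths 0.27, 0.28
Aggregate via t-conorm [max(a, b)]: 0.28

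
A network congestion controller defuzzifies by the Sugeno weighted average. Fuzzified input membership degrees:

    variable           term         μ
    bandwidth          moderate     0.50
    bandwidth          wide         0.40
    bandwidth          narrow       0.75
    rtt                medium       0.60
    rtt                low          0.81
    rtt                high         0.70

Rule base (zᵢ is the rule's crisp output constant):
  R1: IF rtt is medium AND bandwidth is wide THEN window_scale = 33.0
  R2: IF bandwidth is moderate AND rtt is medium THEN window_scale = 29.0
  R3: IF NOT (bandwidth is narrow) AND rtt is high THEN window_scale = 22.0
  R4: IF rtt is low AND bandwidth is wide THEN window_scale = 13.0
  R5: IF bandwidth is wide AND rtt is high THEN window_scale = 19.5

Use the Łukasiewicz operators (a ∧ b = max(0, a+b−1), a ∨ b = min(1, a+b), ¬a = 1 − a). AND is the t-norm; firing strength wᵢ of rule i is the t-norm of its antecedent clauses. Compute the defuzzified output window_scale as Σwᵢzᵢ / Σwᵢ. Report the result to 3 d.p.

18.488

R1 (z=33.0): medium=0.60, wide=0.40; AND[max(0, a+b−1)] → w = 0.00
R2 (z=29.0): moderate=0.50, medium=0.60; AND[max(0, a+b−1)] → w = 0.10
R3 (z=22.0): ¬narrow=1−0.75=0.25, high=0.70; AND[max(0, a+b−1)] → w = 0.00
R4 (z=13.0): low=0.81, wide=0.40; AND[max(0, a+b−1)] → w = 0.21
R5 (z=19.5): wide=0.40, high=0.70; AND[max(0, a+b−1)] → w = 0.10
Weighted average = (0.00·33.0 + 0.10·29.0 + 0.00·22.0 + 0.21·13.0 + 0.10·19.5) / (0.00 + 0.10 + 0.00 + 0.21 + 0.10)
  = 7.5800 / 0.4100 = 18.488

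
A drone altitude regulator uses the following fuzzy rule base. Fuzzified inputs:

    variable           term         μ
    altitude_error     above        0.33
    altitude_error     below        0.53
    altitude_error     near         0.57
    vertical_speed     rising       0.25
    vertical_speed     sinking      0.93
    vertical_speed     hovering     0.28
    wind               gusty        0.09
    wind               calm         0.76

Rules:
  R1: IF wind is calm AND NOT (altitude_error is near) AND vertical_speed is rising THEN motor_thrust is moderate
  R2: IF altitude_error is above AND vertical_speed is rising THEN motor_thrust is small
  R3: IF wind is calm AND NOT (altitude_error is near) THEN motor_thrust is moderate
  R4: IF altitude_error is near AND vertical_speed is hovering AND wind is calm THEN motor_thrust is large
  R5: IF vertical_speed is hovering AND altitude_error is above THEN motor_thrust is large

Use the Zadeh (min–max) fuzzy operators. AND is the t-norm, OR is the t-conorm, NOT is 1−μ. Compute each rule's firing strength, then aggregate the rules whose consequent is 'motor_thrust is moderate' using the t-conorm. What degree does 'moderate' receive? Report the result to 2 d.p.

0.43

R1: calm=0.76, ¬near=1−0.57=0.43, rising=0.25; AND[min(a, b)] → w = 0.25
R2: above=0.33, rising=0.25; AND[min(a, b)] → w = 0.25
R3: calm=0.76, ¬near=1−0.57=0.43; AND[min(a, b)] → w = 0.43
R4: near=0.57, hovering=0.28, calm=0.76; AND[min(a, b)] → w = 0.28
R5: hovering=0.28, above=0.33; AND[min(a, b)] → w = 0.28
Rules with consequent 'moderate': {R1, R3} → strengths 0.25, 0.43
Aggregate via t-conorm [max(a, b)]: 0.43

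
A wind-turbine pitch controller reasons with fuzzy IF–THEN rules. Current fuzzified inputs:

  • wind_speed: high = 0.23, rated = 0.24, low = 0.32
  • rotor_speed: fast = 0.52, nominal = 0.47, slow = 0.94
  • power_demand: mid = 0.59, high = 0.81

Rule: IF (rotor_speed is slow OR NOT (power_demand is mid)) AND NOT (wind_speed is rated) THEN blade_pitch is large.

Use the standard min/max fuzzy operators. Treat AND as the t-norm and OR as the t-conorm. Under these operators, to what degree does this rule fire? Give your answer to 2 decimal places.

firing strength: (slow=0.94 OR ¬mid=1−0.59=0.41) = 0.94; AND[min(a, b)] with ¬rated=1−0.24=0.76 → w = 0.76

0.76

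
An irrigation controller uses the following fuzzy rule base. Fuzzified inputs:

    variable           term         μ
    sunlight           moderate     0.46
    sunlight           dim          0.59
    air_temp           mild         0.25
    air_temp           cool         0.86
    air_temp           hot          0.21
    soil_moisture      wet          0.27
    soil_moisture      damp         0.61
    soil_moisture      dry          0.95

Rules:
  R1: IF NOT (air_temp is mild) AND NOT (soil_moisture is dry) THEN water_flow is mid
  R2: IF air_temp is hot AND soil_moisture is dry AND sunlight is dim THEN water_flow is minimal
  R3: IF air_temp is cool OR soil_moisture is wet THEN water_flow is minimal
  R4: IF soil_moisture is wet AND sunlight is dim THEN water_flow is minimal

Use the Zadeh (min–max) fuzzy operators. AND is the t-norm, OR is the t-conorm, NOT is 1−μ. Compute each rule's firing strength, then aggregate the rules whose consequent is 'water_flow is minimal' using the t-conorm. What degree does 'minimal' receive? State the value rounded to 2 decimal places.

R1: ¬mild=1−0.25=0.75, ¬dry=1−0.95=0.05; AND[min(a, b)] → w = 0.05
R2: hot=0.21, dry=0.95, dim=0.59; AND[min(a, b)] → w = 0.21
R3: cool=0.86, wet=0.27; OR[max(a, b)] → w = 0.86
R4: wet=0.27, dim=0.59; AND[min(a, b)] → w = 0.27
Rules with consequent 'minimal': {R2, R3, R4} → strengths 0.21, 0.86, 0.27
Aggregate via t-conorm [max(a, b)]: 0.86

0.86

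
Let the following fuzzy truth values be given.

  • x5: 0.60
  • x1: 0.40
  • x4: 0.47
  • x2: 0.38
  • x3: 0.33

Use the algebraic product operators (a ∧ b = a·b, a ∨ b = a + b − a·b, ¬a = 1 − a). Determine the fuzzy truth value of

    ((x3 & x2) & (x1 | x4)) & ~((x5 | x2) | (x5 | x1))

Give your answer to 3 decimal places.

0.005

x3 & x2 = a·b on (0.3300, 0.3800) = 0.1254
x1 | x4 = a + b − a·b on (0.4000, 0.4700) = 0.6820
(x3 & x2) & (x1 | x4) = a·b on (0.1254, 0.6820) = 0.0855
x5 | x2 = a + b − a·b on (0.6000, 0.3800) = 0.7520
x5 | x1 = a + b − a·b on (0.6000, 0.4000) = 0.7600
(x5 | x2) | (x5 | x1) = a + b − a·b on (0.7520, 0.7600) = 0.9405
~((x5 | x2) | (x5 | x1)) = 1 − 0.9405 = 0.0595
((x3 & x2) & (x1 | x4)) & ~((x5 | x2) | (x5 | x1)) = a·b on (0.0855, 0.0595) = 0.0051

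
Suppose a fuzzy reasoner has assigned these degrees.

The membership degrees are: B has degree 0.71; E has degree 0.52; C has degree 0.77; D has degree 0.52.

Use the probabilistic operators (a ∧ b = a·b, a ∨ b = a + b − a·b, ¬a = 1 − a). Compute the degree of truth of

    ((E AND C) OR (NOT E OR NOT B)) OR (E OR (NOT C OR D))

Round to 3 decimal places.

E AND C = a·b on (0.5200, 0.7700) = 0.4004
NOT E = 1 − 0.5200 = 0.4800
NOT B = 1 − 0.7100 = 0.2900
NOT E OR NOT B = a + b − a·b on (0.4800, 0.2900) = 0.6308
(E AND C) OR (NOT E OR NOT B) = a + b − a·b on (0.4004, 0.6308) = 0.7786
NOT C = 1 − 0.7700 = 0.2300
NOT C OR D = a + b − a·b on (0.2300, 0.5200) = 0.6304
E OR (NOT C OR D) = a + b − a·b on (0.5200, 0.6304) = 0.8226
((E AND C) OR (NOT E OR NOT B)) OR (E OR (NOT C OR D)) = a + b − a·b on (0.7786, 0.8226) = 0.9607

0.961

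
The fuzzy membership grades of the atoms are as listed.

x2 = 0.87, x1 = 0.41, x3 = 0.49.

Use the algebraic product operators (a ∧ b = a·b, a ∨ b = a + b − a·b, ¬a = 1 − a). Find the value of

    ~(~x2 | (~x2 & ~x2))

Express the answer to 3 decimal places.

0.855

~x2 = 1 − 0.8700 = 0.1300
~x2 = 1 − 0.8700 = 0.1300
~x2 = 1 − 0.8700 = 0.1300
~x2 & ~x2 = a·b on (0.1300, 0.1300) = 0.0169
~x2 | (~x2 & ~x2) = a + b − a·b on (0.1300, 0.0169) = 0.1447
~(~x2 | (~x2 & ~x2)) = 1 − 0.1447 = 0.8553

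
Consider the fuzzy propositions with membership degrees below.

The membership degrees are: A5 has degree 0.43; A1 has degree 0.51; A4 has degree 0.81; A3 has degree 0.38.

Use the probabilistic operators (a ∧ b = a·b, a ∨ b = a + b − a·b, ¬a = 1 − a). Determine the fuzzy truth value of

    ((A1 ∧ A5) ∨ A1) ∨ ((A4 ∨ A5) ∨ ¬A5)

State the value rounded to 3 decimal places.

0.982

A1 ∧ A5 = a·b on (0.5100, 0.4300) = 0.2193
(A1 ∧ A5) ∨ A1 = a + b − a·b on (0.2193, 0.5100) = 0.6175
A4 ∨ A5 = a + b − a·b on (0.8100, 0.4300) = 0.8917
¬A5 = 1 − 0.4300 = 0.5700
(A4 ∨ A5) ∨ ¬A5 = a + b − a·b on (0.8917, 0.5700) = 0.9534
((A1 ∧ A5) ∨ A1) ∨ ((A4 ∨ A5) ∨ ¬A5) = a + b − a·b on (0.6175, 0.9534) = 0.9822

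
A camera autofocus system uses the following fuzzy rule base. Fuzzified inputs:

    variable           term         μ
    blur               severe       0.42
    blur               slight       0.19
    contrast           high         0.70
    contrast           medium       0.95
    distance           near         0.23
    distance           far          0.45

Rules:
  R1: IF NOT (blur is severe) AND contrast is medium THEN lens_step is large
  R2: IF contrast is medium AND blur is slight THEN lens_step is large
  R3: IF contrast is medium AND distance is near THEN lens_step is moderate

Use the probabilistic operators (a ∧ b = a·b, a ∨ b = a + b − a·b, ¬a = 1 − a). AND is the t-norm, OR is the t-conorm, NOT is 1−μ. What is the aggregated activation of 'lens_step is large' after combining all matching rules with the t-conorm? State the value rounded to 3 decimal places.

R1: ¬severe=1−0.42=0.58, medium=0.95; AND[a·b] → w = 0.5510
R2: medium=0.95, slight=0.19; AND[a·b] → w = 0.1805
R3: medium=0.95, near=0.23; AND[a·b] → w = 0.2185
Rules with consequent 'large': {R1, R2} → strengths 0.5510, 0.1805
Aggregate via t-conorm [a + b − a·b]: 0.6320

0.632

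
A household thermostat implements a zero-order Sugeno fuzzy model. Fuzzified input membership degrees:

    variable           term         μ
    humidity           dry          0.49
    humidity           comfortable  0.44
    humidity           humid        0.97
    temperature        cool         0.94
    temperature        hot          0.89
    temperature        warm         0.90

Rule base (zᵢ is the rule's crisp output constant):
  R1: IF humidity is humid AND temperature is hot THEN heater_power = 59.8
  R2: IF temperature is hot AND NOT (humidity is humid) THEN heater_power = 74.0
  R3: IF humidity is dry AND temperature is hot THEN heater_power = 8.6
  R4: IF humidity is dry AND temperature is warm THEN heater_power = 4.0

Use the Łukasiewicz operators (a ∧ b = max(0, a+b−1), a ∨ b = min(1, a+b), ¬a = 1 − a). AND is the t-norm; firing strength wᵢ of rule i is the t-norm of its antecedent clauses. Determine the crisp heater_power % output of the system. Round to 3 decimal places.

34.513

R1 (z=59.8): humid=0.97, hot=0.89; AND[max(0, a+b−1)] → w = 0.86
R2 (z=74.0): hot=0.89, ¬humid=1−0.97=0.03; AND[max(0, a+b−1)] → w = 0.00
R3 (z=8.6): dry=0.49, hot=0.89; AND[max(0, a+b−1)] → w = 0.38
R4 (z=4.0): dry=0.49, warm=0.90; AND[max(0, a+b−1)] → w = 0.39
Weighted average = (0.86·59.8 + 0.00·74.0 + 0.38·8.6 + 0.39·4.0) / (0.86 + 0.00 + 0.38 + 0.39)
  = 56.2560 / 1.6300 = 34.513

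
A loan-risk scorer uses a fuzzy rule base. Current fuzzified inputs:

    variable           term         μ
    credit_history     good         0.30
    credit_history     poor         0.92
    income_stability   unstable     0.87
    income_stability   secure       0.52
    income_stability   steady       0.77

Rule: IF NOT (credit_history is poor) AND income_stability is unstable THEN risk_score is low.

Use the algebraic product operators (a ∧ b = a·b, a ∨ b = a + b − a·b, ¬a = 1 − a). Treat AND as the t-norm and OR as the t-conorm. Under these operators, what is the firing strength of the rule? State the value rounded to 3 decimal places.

0.070

firing strength: ¬poor=1−0.92=0.08, unstable=0.87; AND[a·b] → w = 0.0696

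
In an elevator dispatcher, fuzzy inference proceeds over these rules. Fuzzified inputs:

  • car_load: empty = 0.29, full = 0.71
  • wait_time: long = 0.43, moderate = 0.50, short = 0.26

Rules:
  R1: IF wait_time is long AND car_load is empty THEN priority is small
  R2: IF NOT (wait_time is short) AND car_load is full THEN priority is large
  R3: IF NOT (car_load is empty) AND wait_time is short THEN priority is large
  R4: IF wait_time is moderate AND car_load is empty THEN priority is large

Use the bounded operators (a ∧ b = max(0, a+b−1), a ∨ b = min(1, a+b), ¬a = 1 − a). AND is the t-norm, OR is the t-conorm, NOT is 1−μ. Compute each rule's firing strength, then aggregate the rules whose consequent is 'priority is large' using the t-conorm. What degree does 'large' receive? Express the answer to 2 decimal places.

0.45

R1: long=0.43, empty=0.29; AND[max(0, a+b−1)] → w = 0.00
R2: ¬short=1−0.26=0.74, full=0.71; AND[max(0, a+b−1)] → w = 0.45
R3: ¬empty=1−0.29=0.71, short=0.26; AND[max(0, a+b−1)] → w = 0.00
R4: moderate=0.50, empty=0.29; AND[max(0, a+b−1)] → w = 0.00
Rules with consequent 'large': {R2, R3, R4} → strengths 0.45, 0.00, 0.00
Aggregate via t-conorm [min(1, a+b)]: 0.45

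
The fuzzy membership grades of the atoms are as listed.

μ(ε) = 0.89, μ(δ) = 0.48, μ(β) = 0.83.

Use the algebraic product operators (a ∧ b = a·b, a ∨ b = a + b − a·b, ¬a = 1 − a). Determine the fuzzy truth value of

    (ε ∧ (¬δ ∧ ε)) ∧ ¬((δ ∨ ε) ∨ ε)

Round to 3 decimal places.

¬δ = 1 − 0.4800 = 0.5200
¬δ ∧ ε = a·b on (0.5200, 0.8900) = 0.4628
ε ∧ (¬δ ∧ ε) = a·b on (0.8900, 0.4628) = 0.4119
δ ∨ ε = a + b − a·b on (0.4800, 0.8900) = 0.9428
(δ ∨ ε) ∨ ε = a + b − a·b on (0.9428, 0.8900) = 0.9937
¬((δ ∨ ε) ∨ ε) = 1 − 0.9937 = 0.0063
(ε ∧ (¬δ ∧ ε)) ∧ ¬((δ ∨ ε) ∨ ε) = a·b on (0.4119, 0.0063) = 0.0026

0.003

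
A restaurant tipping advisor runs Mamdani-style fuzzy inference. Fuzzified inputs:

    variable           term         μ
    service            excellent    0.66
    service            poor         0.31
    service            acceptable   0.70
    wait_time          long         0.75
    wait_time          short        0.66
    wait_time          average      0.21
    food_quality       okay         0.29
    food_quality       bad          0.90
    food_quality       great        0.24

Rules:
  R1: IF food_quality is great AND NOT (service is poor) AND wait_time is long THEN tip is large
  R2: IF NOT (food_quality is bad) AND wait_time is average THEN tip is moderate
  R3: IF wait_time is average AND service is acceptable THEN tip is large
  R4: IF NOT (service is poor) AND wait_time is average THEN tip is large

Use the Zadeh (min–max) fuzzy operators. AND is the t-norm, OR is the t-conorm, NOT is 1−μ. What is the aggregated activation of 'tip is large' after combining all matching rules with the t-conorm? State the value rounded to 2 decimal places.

R1: great=0.24, ¬poor=1−0.31=0.69, long=0.75; AND[min(a, b)] → w = 0.24
R2: ¬bad=1−0.90=0.10, average=0.21; AND[min(a, b)] → w = 0.10
R3: average=0.21, acceptable=0.70; AND[min(a, b)] → w = 0.21
R4: ¬poor=1−0.31=0.69, average=0.21; AND[min(a, b)] → w = 0.21
Rules with consequent 'large': {R1, R3, R4} → strengths 0.24, 0.21, 0.21
Aggregate via t-conorm [max(a, b)]: 0.24

0.24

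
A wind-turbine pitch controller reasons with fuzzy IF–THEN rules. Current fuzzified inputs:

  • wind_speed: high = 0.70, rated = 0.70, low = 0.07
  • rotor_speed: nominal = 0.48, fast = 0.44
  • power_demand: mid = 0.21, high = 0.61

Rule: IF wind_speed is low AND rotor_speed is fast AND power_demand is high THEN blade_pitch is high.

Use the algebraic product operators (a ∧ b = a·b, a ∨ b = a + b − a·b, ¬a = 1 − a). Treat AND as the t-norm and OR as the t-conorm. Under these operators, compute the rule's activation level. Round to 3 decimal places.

0.019

firing strength: low=0.07, fast=0.44, high=0.61; AND[a·b] → w = 0.0188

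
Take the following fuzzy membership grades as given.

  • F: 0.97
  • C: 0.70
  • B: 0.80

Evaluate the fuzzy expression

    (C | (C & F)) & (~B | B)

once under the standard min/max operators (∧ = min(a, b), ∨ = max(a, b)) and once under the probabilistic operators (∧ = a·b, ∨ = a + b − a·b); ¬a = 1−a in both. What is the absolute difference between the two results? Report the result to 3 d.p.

Under standard min/max:
  C & F = min(a, b) on (0.70, 0.97) = 0.70
  C | (C & F) = max(a, b) on (0.70, 0.70) = 0.70
  ~B = 1 − 0.80 = 0.20
  ~B | B = max(a, b) on (0.20, 0.80) = 0.80
  (C | (C & F)) & (~B | B) = min(a, b) on (0.70, 0.80) = 0.70
  → value = 0.7000
Under probabilistic:
  C & F = a·b on (0.7000, 0.9700) = 0.6790
  C | (C & F) = a + b − a·b on (0.7000, 0.6790) = 0.9037
  ~B = 1 − 0.8000 = 0.2000
  ~B | B = a + b − a·b on (0.2000, 0.8000) = 0.8400
  (C | (C & F)) & (~B | B) = a·b on (0.9037, 0.8400) = 0.7591
  → value = 0.7591
|0.7000 − 0.7591| = 0.059

0.059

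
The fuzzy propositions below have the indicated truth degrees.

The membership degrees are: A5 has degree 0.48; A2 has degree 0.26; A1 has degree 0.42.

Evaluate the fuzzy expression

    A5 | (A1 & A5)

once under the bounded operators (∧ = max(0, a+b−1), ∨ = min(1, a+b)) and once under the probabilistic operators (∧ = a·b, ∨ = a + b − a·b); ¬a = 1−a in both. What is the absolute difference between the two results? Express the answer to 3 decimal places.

0.105

Under bounded:
  A1 & A5 = max(0, a+b−1) on (0.42, 0.48) = 0.00
  A5 | (A1 & A5) = min(1, a+b) on (0.48, 0.00) = 0.48
  → value = 0.4800
Under probabilistic:
  A1 & A5 = a·b on (0.4200, 0.4800) = 0.2016
  A5 | (A1 & A5) = a + b − a·b on (0.4800, 0.2016) = 0.5848
  → value = 0.5848
|0.4800 − 0.5848| = 0.105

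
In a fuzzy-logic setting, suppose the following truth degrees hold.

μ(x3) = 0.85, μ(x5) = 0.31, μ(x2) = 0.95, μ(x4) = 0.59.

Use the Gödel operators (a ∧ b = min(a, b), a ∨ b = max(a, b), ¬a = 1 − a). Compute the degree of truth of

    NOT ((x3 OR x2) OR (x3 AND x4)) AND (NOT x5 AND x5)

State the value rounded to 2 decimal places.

0.05

x3 OR x2 = max(a, b) on (0.85, 0.95) = 0.95
x3 AND x4 = min(a, b) on (0.85, 0.59) = 0.59
(x3 OR x2) OR (x3 AND x4) = max(a, b) on (0.95, 0.59) = 0.95
NOT ((x3 OR x2) OR (x3 AND x4)) = 1 − 0.95 = 0.05
NOT x5 = 1 − 0.31 = 0.69
NOT x5 AND x5 = min(a, b) on (0.69, 0.31) = 0.31
NOT ((x3 OR x2) OR (x3 AND x4)) AND (NOT x5 AND x5) = min(a, b) on (0.05, 0.31) = 0.05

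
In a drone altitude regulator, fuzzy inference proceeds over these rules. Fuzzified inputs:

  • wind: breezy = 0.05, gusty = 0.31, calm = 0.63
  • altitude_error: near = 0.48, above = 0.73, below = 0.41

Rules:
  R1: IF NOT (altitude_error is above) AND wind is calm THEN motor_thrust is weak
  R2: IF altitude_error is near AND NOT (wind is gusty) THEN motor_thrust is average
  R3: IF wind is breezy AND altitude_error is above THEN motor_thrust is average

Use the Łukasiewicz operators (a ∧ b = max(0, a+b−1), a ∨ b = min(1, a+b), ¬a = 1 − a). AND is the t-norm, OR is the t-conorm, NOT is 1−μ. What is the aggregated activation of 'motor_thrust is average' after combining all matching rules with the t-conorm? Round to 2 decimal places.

0.17

R1: ¬above=1−0.73=0.27, calm=0.63; AND[max(0, a+b−1)] → w = 0.00
R2: near=0.48, ¬gusty=1−0.31=0.69; AND[max(0, a+b−1)] → w = 0.17
R3: breezy=0.05, above=0.73; AND[max(0, a+b−1)] → w = 0.00
Rules with consequent 'average': {R2, R3} → strengths 0.17, 0.00
Aggregate via t-conorm [min(1, a+b)]: 0.17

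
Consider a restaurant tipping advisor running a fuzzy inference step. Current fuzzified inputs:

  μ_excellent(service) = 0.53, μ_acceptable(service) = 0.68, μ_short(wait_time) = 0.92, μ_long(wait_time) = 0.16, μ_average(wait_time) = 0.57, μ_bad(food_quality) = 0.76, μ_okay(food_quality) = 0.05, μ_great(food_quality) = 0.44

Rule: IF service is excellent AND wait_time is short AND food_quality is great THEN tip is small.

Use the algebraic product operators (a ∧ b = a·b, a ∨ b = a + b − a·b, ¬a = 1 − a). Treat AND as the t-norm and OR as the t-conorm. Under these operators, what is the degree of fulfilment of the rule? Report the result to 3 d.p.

0.215

firing strength: excellent=0.53, short=0.92, great=0.44; AND[a·b] → w = 0.2145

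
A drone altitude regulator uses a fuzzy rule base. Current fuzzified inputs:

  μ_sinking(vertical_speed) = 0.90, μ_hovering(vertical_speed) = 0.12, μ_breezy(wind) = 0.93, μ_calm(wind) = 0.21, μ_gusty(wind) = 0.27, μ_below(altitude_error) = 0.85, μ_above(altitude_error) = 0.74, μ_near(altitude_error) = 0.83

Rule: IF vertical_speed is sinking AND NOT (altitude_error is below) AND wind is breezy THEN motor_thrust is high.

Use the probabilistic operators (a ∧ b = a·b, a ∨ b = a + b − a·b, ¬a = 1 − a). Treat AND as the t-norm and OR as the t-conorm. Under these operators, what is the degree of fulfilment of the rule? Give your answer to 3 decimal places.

0.126

firing strength: sinking=0.90, ¬below=1−0.85=0.15, breezy=0.93; AND[a·b] → w = 0.1256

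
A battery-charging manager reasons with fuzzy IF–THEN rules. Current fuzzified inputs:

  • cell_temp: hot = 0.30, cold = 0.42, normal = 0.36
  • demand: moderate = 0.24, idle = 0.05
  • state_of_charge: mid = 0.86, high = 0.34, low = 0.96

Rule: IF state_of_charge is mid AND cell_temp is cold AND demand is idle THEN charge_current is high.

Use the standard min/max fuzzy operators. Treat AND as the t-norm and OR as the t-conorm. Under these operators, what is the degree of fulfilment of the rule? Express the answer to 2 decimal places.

0.05

firing strength: mid=0.86, cold=0.42, idle=0.05; AND[min(a, b)] → w = 0.05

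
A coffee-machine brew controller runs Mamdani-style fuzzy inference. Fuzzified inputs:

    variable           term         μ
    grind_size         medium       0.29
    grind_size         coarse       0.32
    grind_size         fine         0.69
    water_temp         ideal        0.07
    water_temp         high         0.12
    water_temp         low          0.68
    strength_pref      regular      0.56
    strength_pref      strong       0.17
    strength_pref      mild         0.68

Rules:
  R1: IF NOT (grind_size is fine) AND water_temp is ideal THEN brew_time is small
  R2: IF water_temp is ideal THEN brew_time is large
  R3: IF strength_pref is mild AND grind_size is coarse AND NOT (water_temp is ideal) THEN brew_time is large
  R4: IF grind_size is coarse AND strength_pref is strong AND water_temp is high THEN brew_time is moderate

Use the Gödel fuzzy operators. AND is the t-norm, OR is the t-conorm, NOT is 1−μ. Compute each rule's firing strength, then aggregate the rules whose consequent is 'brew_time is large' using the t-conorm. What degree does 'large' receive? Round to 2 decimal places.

R1: ¬fine=1−0.69=0.31, ideal=0.07; AND[min(a, b)] → w = 0.07
R2: ideal=0.07 → w = 0.07
R3: mild=0.68, coarse=0.32, ¬ideal=1−0.07=0.93; AND[min(a, b)] → w = 0.32
R4: coarse=0.32, strong=0.17, high=0.12; AND[min(a, b)] → w = 0.12
Rules with consequent 'large': {R2, R3} → strengths 0.07, 0.32
Aggregate via t-conorm [max(a, b)]: 0.32

0.32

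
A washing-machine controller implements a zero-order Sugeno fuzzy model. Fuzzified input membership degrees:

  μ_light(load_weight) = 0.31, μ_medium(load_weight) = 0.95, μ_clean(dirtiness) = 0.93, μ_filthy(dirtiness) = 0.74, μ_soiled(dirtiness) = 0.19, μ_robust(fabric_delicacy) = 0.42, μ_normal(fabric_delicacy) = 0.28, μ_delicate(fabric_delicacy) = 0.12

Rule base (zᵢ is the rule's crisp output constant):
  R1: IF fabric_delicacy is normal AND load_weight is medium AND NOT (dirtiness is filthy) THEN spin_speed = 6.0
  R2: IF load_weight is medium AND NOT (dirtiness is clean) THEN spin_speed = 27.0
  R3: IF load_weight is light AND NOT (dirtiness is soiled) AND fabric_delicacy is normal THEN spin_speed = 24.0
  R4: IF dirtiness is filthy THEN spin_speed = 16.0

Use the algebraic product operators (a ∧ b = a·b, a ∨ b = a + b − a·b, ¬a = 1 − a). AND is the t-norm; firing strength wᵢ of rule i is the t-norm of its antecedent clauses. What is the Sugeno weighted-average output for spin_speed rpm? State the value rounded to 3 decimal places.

R1 (z=6.0): normal=0.28, medium=0.95, ¬filthy=1−0.74=0.26; AND[a·b] → w = 0.0692
R2 (z=27.0): medium=0.95, ¬clean=1−0.93=0.07; AND[a·b] → w = 0.0665
R3 (z=24.0): light=0.31, ¬soiled=1−0.19=0.81, normal=0.28; AND[a·b] → w = 0.0703
R4 (z=16.0): filthy=0.74 → w = 0.7400
Weighted average = (0.0692·6.0 + 0.0665·27.0 + 0.0703·24.0 + 0.7400·16.0) / (0.0692 + 0.0665 + 0.0703 + 0.7400)
  = 15.7379 / 0.9460 = 16.637

16.637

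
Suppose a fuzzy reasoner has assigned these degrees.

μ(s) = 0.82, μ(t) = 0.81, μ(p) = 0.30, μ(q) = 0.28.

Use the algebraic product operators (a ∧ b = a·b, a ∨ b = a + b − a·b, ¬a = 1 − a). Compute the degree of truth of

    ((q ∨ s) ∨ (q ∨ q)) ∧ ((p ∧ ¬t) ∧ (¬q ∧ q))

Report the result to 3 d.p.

0.011

q ∨ s = a + b − a·b on (0.2800, 0.8200) = 0.8704
q ∨ q = a + b − a·b on (0.2800, 0.2800) = 0.4816
(q ∨ s) ∨ (q ∨ q) = a + b − a·b on (0.8704, 0.4816) = 0.9328
¬t = 1 − 0.8100 = 0.1900
p ∧ ¬t = a·b on (0.3000, 0.1900) = 0.0570
¬q = 1 − 0.2800 = 0.7200
¬q ∧ q = a·b on (0.7200, 0.2800) = 0.2016
(p ∧ ¬t) ∧ (¬q ∧ q) = a·b on (0.0570, 0.2016) = 0.0115
((q ∨ s) ∨ (q ∨ q)) ∧ ((p ∧ ¬t) ∧ (¬q ∧ q)) = a·b on (0.9328, 0.0115) = 0.0107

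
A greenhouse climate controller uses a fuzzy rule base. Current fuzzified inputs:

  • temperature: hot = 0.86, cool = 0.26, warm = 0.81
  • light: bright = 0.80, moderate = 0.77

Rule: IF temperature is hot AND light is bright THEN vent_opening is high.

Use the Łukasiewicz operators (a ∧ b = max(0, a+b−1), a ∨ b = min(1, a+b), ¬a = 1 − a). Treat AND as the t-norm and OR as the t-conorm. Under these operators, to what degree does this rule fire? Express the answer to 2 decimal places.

firing strength: hot=0.86, bright=0.80; AND[max(0, a+b−1)] → w = 0.66

0.66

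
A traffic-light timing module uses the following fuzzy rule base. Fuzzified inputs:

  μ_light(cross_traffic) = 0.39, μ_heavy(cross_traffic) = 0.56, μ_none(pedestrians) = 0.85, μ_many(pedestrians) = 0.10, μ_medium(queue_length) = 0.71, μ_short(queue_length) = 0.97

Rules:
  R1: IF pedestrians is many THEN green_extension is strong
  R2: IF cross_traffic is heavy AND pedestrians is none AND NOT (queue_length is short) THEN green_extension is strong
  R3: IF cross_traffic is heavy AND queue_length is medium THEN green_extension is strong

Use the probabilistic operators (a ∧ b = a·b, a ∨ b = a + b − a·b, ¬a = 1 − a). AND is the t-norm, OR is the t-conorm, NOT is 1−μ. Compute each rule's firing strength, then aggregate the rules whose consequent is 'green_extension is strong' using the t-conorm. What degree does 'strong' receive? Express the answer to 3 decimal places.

R1: many=0.10 → w = 0.1000
R2: heavy=0.56, none=0.85, ¬short=1−0.97=0.03; AND[a·b] → w = 0.0143
R3: heavy=0.56, medium=0.71; AND[a·b] → w = 0.3976
Rules with consequent 'strong': {R1, R2, R3} → strengths 0.1000, 0.0143, 0.3976
Aggregate via t-conorm [a + b − a·b]: 0.4656

0.466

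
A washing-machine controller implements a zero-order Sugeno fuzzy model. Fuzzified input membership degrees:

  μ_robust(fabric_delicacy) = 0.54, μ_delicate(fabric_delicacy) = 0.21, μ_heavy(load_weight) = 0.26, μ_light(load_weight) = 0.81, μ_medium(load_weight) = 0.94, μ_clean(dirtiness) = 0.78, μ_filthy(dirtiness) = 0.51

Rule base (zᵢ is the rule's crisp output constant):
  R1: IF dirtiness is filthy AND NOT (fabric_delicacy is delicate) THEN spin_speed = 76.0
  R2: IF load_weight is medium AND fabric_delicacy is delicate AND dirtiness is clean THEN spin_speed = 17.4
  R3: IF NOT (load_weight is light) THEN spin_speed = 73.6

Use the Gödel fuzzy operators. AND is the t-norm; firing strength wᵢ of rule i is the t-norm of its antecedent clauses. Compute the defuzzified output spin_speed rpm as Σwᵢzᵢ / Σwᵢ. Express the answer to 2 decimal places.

R1 (z=76.0): filthy=0.51, ¬delicate=1−0.21=0.79; AND[min(a, b)] → w = 0.51
R2 (z=17.4): medium=0.94, delicate=0.21, clean=0.78; AND[min(a, b)] → w = 0.21
R3 (z=73.6): ¬light=1−0.81=0.19 → w = 0.19
Weighted average = (0.51·76.0 + 0.21·17.4 + 0.19·73.6) / (0.51 + 0.21 + 0.19)
  = 56.3980 / 0.9100 = 61.98

61.98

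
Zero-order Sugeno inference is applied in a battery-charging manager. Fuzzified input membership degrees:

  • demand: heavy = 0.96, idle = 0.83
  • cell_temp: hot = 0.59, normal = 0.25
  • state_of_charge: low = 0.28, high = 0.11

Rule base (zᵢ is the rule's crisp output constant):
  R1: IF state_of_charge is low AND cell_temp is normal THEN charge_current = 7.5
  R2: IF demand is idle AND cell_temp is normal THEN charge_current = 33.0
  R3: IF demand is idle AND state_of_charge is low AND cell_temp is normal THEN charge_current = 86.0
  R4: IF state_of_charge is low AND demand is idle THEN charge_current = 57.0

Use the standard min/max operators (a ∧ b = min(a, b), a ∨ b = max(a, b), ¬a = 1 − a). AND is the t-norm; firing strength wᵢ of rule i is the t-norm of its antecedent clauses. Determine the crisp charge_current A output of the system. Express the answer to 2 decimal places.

R1 (z=7.5): low=0.28, normal=0.25; AND[min(a, b)] → w = 0.25
R2 (z=33.0): idle=0.83, normal=0.25; AND[min(a, b)] → w = 0.25
R3 (z=86.0): idle=0.83, low=0.28, normal=0.25; AND[min(a, b)] → w = 0.25
R4 (z=57.0): low=0.28, idle=0.83; AND[min(a, b)] → w = 0.28
Weighted average = (0.25·7.5 + 0.25·33.0 + 0.25·86.0 + 0.28·57.0) / (0.25 + 0.25 + 0.25 + 0.28)
  = 47.5850 / 1.0300 = 46.20

46.20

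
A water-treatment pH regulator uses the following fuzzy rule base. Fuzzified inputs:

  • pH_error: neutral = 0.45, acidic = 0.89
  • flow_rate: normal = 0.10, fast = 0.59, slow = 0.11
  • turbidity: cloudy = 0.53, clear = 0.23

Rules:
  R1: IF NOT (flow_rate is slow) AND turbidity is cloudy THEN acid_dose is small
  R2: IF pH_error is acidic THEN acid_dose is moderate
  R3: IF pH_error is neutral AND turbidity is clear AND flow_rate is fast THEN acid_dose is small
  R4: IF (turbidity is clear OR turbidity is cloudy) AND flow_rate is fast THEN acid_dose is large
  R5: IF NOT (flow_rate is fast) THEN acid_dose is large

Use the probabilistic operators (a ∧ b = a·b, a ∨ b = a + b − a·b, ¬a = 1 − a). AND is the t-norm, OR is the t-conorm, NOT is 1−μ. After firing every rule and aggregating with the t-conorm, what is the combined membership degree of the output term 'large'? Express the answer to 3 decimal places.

0.632

R1: ¬slow=1−0.11=0.89, cloudy=0.53; AND[a·b] → w = 0.4717
R2: acidic=0.89 → w = 0.8900
R3: neutral=0.45, clear=0.23, fast=0.59; AND[a·b] → w = 0.0611
R4: (clear=0.23 OR cloudy=0.53) = 0.6381; AND[a·b] with fast=0.59 → w = 0.3765
R5: ¬fast=1−0.59=0.41 → w = 0.4100
Rules with consequent 'large': {R4, R5} → strengths 0.3765, 0.4100
Aggregate via t-conorm [a + b − a·b]: 0.6321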